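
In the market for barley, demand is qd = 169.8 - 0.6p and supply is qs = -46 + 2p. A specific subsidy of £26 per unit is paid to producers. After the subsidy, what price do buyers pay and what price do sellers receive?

Buyers pay £63; sellers receive £89

Pre-subsidy: 169.8 - 0.6p = -46 + 2p gives p* = 83, q* = 120.
With the subsidy, sellers receive ps = pb + 26 for each unit, where pb is the price buyers pay.
Supply in terms of pb becomes qs = -46 + 2(pb + 26) = 6 + 2pb. Setting this equal to demand: 169.8 - 0.6pb = 6 + 2pb, so pb = 63.
Sellers receive ps = 63 + 26 = 89; q' = 169.8 − 0.6·63 = 132.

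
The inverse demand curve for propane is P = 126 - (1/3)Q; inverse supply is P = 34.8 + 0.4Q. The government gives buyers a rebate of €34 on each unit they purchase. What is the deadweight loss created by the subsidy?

Pre-subsidy: 126 - (1/3)Q = 34.8 + 0.4Q gives Q* = 1368/11 and P* = 930/11.
With the rebate, buyers effectively pay Pb = Ps − 34, where Ps is the price sellers receive.
On the curves, Pb = 126 - (1/3)Q and Ps = 34.8 + 0.4Q; the wedge Ps − Pb = 34 gives 34.8 + 0.4Q − (126 - (1/3)Q) = 34, so Q' = 1878/11.
Then Pb = 126 − (1/3)·(1878/11) = 760/11 and Ps = 34.8 + 0.4·(1878/11) = 1134/11.
The subsidy expands output by 1878/11 − 1368/11 = 510/11 past the efficient level; on those units the gap between marginal cost and willingness to pay runs from 0 up to 34.
DWL = ½ × 34 × 510/11 = 8670/11.

Deadweight loss = 8670/11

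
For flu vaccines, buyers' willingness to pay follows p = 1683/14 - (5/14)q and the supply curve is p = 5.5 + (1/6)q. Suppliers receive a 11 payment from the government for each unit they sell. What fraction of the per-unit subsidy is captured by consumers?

Pre-subsidy: 1683/14 - (5/14)q = 5.5 + (1/6)q gives q* = 219 and p* = 42.
With the subsidy, sellers receive ps = pb + 11 for each unit, where pb is the price buyers pay.
On the curves, pb = 1683/14 - (5/14)q and ps = 5.5 + (1/6)q; the wedge ps − pb = 11 gives 5.5 + (1/6)q − (1683/14 - (5/14)q) = 11, so q' = 240.
Then pb = 1683/14 − (5/14)·240 = 34.5 and ps = 5.5 + (1/6)·240 = 45.5.
Buyers' price falls by p* − pb = 42 − 34.5 = 7.5; sellers' price rises by ps − p* = 45.5 − 42 = 3.5.
So consumers capture 7.5/11 = 15/22 of each unit of subsidy.

Consumer share = 15/22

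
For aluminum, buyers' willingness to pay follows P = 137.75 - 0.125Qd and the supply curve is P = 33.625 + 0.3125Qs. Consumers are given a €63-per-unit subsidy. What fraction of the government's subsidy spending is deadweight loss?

DWL / government spending = 36/191

Pre-subsidy: 137.75 - 0.125Q = 33.625 + 0.3125Q gives Q* = 238 and P* = 108.
With the rebate, buyers effectively pay Pb = Ps − 63, where Ps is the price sellers receive.
On the curves, Pb = 137.75 - 0.125Q and Ps = 33.625 + 0.3125Q; the wedge Ps − Pb = 63 gives 33.625 + 0.3125Q − (137.75 - 0.125Q) = 63, so Q' = 382.
Then Pb = 137.75 − 0.125·382 = 90 and Ps = 33.625 + 0.3125·382 = 153.
ΔCS = ½(238 + 382)(108 − 90) = 5580; ΔPS = ½(238 + 382)(153 − 108) = 13950.
Government spending = 63 × 382 = 24066.
DWL = ½ × 63 × (382 − 238) = 4536; fraction = 4536 / 24066 = 36/191.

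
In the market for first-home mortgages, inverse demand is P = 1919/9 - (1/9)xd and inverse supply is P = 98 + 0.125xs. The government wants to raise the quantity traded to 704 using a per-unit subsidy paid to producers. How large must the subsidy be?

Required subsidy s = 51 per unit

At x = 704, from the demand curve buyers pay Pb = 1919/9 − (1/9)·704 = 135; from the supply curve sellers need Ps = 98 + 0.125·704 = 186.
The subsidy must fill the gap: s = Ps − Pb = 186 − 135 = 51.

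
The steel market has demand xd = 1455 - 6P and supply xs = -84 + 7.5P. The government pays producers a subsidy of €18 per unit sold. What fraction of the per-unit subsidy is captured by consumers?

Pre-subsidy: 1455 - 6P = -84 + 7.5P gives P* = 114, x* = 771.
With the subsidy, sellers receive Ps = Pb + 18 for each unit, where Pb is the price buyers pay.
Supply in terms of Pb becomes xs = -84 + 7.5(Pb + 18) = 51 + 7.5Pb. Setting this equal to demand: 1455 - 6Pb = 51 + 7.5Pb, so Pb = 104.
Sellers receive Ps = 104 + 18 = 122; x' = 1455 − 6·104 = 831.
Buyers' price falls by P* − Pb = 114 − 104 = 10; sellers' price rises by Ps − P* = 122 − 114 = 8.
So consumers capture 10/18 = 5/9 of each unit of subsidy.

Consumer share = 5/9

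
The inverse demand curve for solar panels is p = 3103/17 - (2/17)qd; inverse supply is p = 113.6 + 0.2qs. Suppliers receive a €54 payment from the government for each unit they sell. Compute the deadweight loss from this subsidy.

Pre-subsidy: 3103/17 - (2/17)q = 113.6 + 0.2q gives q* = 217 and p* = 157.
With the subsidy, sellers receive ps = pb + 54 for each unit, where pb is the price buyers pay.
On the curves, pb = 3103/17 - (2/17)q and ps = 113.6 + 0.2q; the wedge ps − pb = 54 gives 113.6 + 0.2q − (3103/17 - (2/17)q) = 54, so q' = 387.
Then pb = 3103/17 − (2/17)·387 = 137 and ps = 113.6 + 0.2·387 = 191.
The subsidy expands output by 387 − 217 = 170 past the efficient level; on those units the gap between marginal cost and willingness to pay runs from 0 up to 54.
DWL = ½ × 54 × 170 = 4590.

Deadweight loss = €4590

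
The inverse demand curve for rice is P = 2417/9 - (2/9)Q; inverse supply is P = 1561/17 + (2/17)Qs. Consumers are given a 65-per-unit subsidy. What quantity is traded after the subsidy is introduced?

Pre-subsidy: 2417/9 - (2/9)Q = 1561/17 + (2/17)Q gives Q* = 520 and P* = 153.
With the rebate, buyers effectively pay Pb = Ps − 65, where Ps is the price sellers receive.
On the curves, Pb = 2417/9 - (2/9)Q and Ps = 1561/17 + (2/17)Q; the wedge Ps − Pb = 65 gives 1561/17 + (2/17)Q − (2417/9 - (2/9)Q) = 65, so Q' = 711.25.
Then Pb = 2417/9 − (2/9)·711.25 = 110.5 and Ps = 1561/17 + (2/17)·711.25 = 175.5.

Q' = 711.25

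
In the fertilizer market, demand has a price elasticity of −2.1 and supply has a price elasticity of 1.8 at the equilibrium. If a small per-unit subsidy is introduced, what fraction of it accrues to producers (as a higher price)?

Producer share = 7/13

For a small subsidy around the equilibrium, the benefit split depends on the relative slopes, which at a point are proportional to the elasticities.
Buyer share = εs/(εs + |εd|) = 1.8/(1.8 + 2.1) = 6/13; seller share = |εd|/(εs + |εd|) = 7/13.
So producers capture 7/13 of the subsidy.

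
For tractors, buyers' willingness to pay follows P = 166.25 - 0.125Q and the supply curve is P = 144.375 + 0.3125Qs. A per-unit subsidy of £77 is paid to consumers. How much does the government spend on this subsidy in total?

Pre-subsidy: 166.25 - 0.125Q = 144.375 + 0.3125Q gives Q* = 50 and P* = 160.
With the rebate, buyers effectively pay Pb = Ps − 77, where Ps is the price sellers receive.
On the curves, Pb = 166.25 - 0.125Q and Ps = 144.375 + 0.3125Q; the wedge Ps − Pb = 77 gives 144.375 + 0.3125Q − (166.25 - 0.125Q) = 77, so Q' = 226.
Then Pb = 166.25 − 0.125·226 = 138 and Ps = 144.375 + 0.3125·226 = 215.
Government outlay = subsidy × quantity = 77 × 226 = 17402.

Government cost = £17402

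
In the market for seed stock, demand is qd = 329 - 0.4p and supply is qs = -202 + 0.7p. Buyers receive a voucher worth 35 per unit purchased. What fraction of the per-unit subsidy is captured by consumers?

Pre-subsidy: 329 - 0.4p = -202 + 0.7p gives p* = 5310/11, q* = 1495/11.
With the rebate, buyers effectively pay pb = ps − 35, where ps is the price sellers receive.
Demand in terms of ps becomes qd = 329 − 0.4(ps − 35) = 343 - 0.4ps. Setting this equal to supply: 343 - 0.4ps = -202 + 0.7ps, so ps = 5450/11.
Buyers pay pb = 5450/11 − 35 = 5065/11; q' = -202 + 0.7·(5450/11) = 1593/11.
Buyers' price falls by p* − pb = 5310/11 − 5065/11 = 245/11; sellers' price rises by ps − p* = 5450/11 − 5310/11 = 140/11.
So consumers capture (245/11)/35 = 7/11 of each unit of subsidy.

Consumer share = 7/11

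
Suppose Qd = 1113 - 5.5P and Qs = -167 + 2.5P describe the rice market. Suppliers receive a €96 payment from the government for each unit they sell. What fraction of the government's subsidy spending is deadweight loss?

DWL / government spending = 165/796

Pre-subsidy: 1113 - 5.5P = -167 + 2.5P gives P* = 160, Q* = 233.
With the subsidy, sellers receive Ps = Pb + 96 for each unit, where Pb is the price buyers pay.
Supply in terms of Pb becomes Qs = -167 + 2.5(Pb + 96) = 73 + 2.5Pb. Setting this equal to demand: 1113 - 5.5Pb = 73 + 2.5Pb, so Pb = 130.
Sellers receive Ps = 130 + 96 = 226; Q' = 1113 − 5.5·130 = 398.
ΔCS = ½(233 + 398)(160 − 130) = 9465; ΔPS = ½(233 + 398)(226 − 160) = 20823.
Government spending = 96 × 398 = 38208.
DWL = ½ × 96 × (398 − 233) = 7920; fraction = 7920 / 38208 = 165/796.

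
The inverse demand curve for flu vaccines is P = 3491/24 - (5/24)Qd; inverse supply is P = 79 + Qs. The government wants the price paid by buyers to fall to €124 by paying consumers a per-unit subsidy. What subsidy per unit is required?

At a buyer price of 124, quantity demanded is 698.2 − 4.8·124 = 103.
Sellers supply 103 only when they receive Ps = 79 + 1·103 = 182.
s = Ps − Pb = 182 − 124 = 58.

Required subsidy s = €58 per unit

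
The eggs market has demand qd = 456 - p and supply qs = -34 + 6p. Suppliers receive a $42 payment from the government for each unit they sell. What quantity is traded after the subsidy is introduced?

q' = 422

Pre-subsidy: 456 - p = -34 + 6p gives p* = 70, q* = 386.
With the subsidy, sellers receive ps = pb + 42 for each unit, where pb is the price buyers pay.
Supply in terms of pb becomes qs = -34 + 6(pb + 42) = 218 + 6pb. Setting this equal to demand: 456 - pb = 218 + 6pb, so pb = 34.
Sellers receive ps = 34 + 42 = 76; q' = 456 − 1·34 = 422.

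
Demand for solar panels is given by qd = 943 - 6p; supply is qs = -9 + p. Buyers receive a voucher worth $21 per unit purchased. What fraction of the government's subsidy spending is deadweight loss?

Pre-subsidy: 943 - 6p = -9 + p gives p* = 136, q* = 127.
With the rebate, buyers effectively pay pb = ps − 21, where ps is the price sellers receive.
Demand in terms of ps becomes qd = 943 − 6(ps − 21) = 1069 - 6ps. Setting this equal to supply: 1069 - 6ps = -9 + ps, so ps = 154.
Buyers pay pb = 154 − 21 = 133; q' = -9 + 1·154 = 145.
ΔCS = ½(127 + 145)(136 − 133) = 408; ΔPS = ½(127 + 145)(154 − 136) = 2448.
Government spending = 21 × 145 = 3045.
DWL = ½ × 21 × (145 − 127) = 189; fraction = 189 / 3045 = 9/145.

DWL / government spending = 9/145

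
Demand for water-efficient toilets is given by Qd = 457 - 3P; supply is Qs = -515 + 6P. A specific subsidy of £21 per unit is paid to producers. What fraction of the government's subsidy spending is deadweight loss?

Pre-subsidy: 457 - 3P = -515 + 6P gives P* = 108, Q* = 133.
With the subsidy, sellers receive Ps = Pb + 21 for each unit, where Pb is the price buyers pay.
Supply in terms of Pb becomes Qs = -515 + 6(Pb + 21) = -389 + 6Pb. Setting this equal to demand: 457 - 3Pb = -389 + 6Pb, so Pb = 94.
Sellers receive Ps = 94 + 21 = 115; Q' = 457 − 3·94 = 175.
ΔCS = ½(133 + 175)(108 − 94) = 2156; ΔPS = ½(133 + 175)(115 − 108) = 1078.
Government spending = 21 × 175 = 3675.
DWL = ½ × 21 × (175 − 133) = 441; fraction = 441 / 3675 = 0.12.

DWL / government spending = 0.12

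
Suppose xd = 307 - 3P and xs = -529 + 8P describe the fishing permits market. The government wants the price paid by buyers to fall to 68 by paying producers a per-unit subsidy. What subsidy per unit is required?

Required subsidy s = 11 per unit

At a buyer price of 68, quantity demanded is 307 − 3·68 = 103.
Sellers supply 103 only when they receive Ps with -529 + 8·Ps = 103, i.e. Ps = 79.
s = Ps − Pb = 79 − 68 = 11.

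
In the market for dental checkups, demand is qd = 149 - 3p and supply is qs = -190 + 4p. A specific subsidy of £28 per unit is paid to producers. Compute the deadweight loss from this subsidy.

Pre-subsidy: 149 - 3p = -190 + 4p gives p* = 339/7, q* = 26/7.
With the subsidy, sellers receive ps = pb + 28 for each unit, where pb is the price buyers pay.
Supply in terms of pb becomes qs = -190 + 4(pb + 28) = -78 + 4pb. Setting this equal to demand: 149 - 3pb = -78 + 4pb, so pb = 227/7.
Sellers receive ps = 227/7 + 28 = 423/7; q' = 149 − 3·(227/7) = 362/7.
The subsidy expands output by 362/7 − 26/7 = 48 past the efficient level; on those units the gap between marginal cost and willingness to pay runs from 0 up to 28.
DWL = ½ × 28 × 48 = 672.

Deadweight loss = £672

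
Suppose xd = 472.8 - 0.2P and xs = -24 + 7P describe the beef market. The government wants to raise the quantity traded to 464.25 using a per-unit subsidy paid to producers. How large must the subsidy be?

At x = 464.25, invert demand for the buyer price: Pb = (472.8 − 464.25)/0.2 = 42.75; invert supply for the seller price: Ps = (464.25 − (-24))/7 = 69.75.
The subsidy must fill the gap: s = Ps − Pb = 69.75 − 42.75 = 27.

Required subsidy s = 27 per unit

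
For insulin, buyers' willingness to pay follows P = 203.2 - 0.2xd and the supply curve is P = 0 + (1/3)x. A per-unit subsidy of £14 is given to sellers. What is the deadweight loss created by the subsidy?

Deadweight loss = £183.75

Pre-subsidy: 203.2 - 0.2x = 0 + (1/3)x gives x* = 381 and P* = 127.
With the subsidy, sellers receive Ps = Pb + 14 for each unit, where Pb is the price buyers pay.
On the curves, Pb = 203.2 - 0.2x and Ps = 0 + (1/3)x; the wedge Ps − Pb = 14 gives 0 + (1/3)x − (203.2 - 0.2x) = 14, so x' = 407.25.
Then Pb = 203.2 − 0.2·407.25 = 121.75 and Ps = 0 + (1/3)·407.25 = 135.75.
The subsidy expands output by 407.25 − 381 = 26.25 past the efficient level; on those units the gap between marginal cost and willingness to pay runs from 0 up to 14.
DWL = ½ × 14 × 26.25 = 183.75.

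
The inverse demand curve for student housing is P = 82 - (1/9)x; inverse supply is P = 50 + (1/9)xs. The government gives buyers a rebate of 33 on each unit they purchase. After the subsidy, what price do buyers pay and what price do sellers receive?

Pre-subsidy: 82 - (1/9)x = 50 + (1/9)x gives x* = 144 and P* = 66.
With the rebate, buyers effectively pay Pb = Ps − 33, where Ps is the price sellers receive.
On the curves, Pb = 82 - (1/9)x and Ps = 50 + (1/9)x; the wedge Ps − Pb = 33 gives 50 + (1/9)x − (82 - (1/9)x) = 33, so x' = 292.5.
Then Pb = 82 − (1/9)·292.5 = 49.5 and Ps = 50 + (1/9)·292.5 = 82.5.

Buyers pay 49.5; sellers receive 82.5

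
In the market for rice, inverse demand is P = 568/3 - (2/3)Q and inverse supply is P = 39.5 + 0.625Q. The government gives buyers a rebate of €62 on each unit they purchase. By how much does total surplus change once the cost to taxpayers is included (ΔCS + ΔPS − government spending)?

Pre-subsidy: 568/3 - (2/3)Q = 39.5 + 0.625Q gives Q* = 116 and P* = 112.
With the rebate, buyers effectively pay Pb = Ps − 62, where Ps is the price sellers receive.
On the curves, Pb = 568/3 - (2/3)Q and Ps = 39.5 + 0.625Q; the wedge Ps − Pb = 62 gives 39.5 + 0.625Q − (568/3 - (2/3)Q) = 62, so Q' = 164.
Then Pb = 568/3 − (2/3)·164 = 80 and Ps = 39.5 + 0.625·164 = 142.
ΔCS = ½(116 + 164)(112 − 80) = 4480; ΔPS = ½(116 + 164)(142 − 112) = 4200.
Government spending = 62 × 164 = 10168.
Net change = 4480 + 4200 − 10168 = -1488. The loss equals the DWL triangle ½·62·48.

Net change in total surplus = -€1488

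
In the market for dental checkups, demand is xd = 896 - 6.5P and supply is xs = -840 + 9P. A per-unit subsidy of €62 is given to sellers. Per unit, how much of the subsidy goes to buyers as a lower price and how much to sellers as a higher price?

Buyers gain €36 per unit; sellers gain €26 per unit

Pre-subsidy: 896 - 6.5P = -840 + 9P gives P* = 112, x* = 168.
With the subsidy, sellers receive Ps = Pb + 62 for each unit, where Pb is the price buyers pay.
Supply in terms of Pb becomes xs = -840 + 9(Pb + 62) = -282 + 9Pb. Setting this equal to demand: 896 - 6.5Pb = -282 + 9Pb, so Pb = 76.
Sellers receive Ps = 76 + 62 = 138; x' = 896 − 6.5·76 = 402.
Buyers' price falls by P* − Pb = 112 − 76 = 36; sellers' price rises by Ps − P* = 138 − 112 = 26.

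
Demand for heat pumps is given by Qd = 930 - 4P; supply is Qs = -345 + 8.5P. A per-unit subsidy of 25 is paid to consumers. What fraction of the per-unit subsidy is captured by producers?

Pre-subsidy: 930 - 4P = -345 + 8.5P gives P* = 102, Q* = 522.
With the rebate, buyers effectively pay Pb = Ps − 25, where Ps is the price sellers receive.
Demand in terms of Ps becomes Qd = 930 − 4(Ps − 25) = 1030 - 4Ps. Setting this equal to supply: 1030 - 4Ps = -345 + 8.5Ps, so Ps = 110.
Buyers pay Pb = 110 − 25 = 85; Q' = -345 + 8.5·110 = 590.
Buyers' price falls by P* − Pb = 102 − 85 = 17; sellers' price rises by Ps − P* = 110 − 102 = 8.
So producers capture 8/25 = 0.32 of each unit of subsidy.

Producer share = 0.32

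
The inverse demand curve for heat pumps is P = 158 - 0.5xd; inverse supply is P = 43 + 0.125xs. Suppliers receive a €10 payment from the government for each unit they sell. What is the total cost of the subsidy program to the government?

Pre-subsidy: 158 - 0.5x = 43 + 0.125x gives x* = 184 and P* = 66.
With the subsidy, sellers receive Ps = Pb + 10 for each unit, where Pb is the price buyers pay.
On the curves, Pb = 158 - 0.5x and Ps = 43 + 0.125x; the wedge Ps − Pb = 10 gives 43 + 0.125x − (158 - 0.5x) = 10, so x' = 200.
Then Pb = 158 − 0.5·200 = 58 and Ps = 43 + 0.125·200 = 68.
Government outlay = subsidy × quantity = 10 × 200 = 2000.

Government cost = €2000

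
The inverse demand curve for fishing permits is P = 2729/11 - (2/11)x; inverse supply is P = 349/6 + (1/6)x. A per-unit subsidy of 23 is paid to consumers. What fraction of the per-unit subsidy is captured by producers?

Producer share = 11/23

Pre-subsidy: 2729/11 - (2/11)x = 349/6 + (1/6)x gives x* = 545 and P* = 149.
With the rebate, buyers effectively pay Pb = Ps − 23, where Ps is the price sellers receive.
On the curves, Pb = 2729/11 - (2/11)x and Ps = 349/6 + (1/6)x; the wedge Ps − Pb = 23 gives 349/6 + (1/6)x − (2729/11 - (2/11)x) = 23, so x' = 611.
Then Pb = 2729/11 − (2/11)·611 = 137 and Ps = 349/6 + (1/6)·611 = 160.
Buyers' price falls by P* − Pb = 149 − 137 = 12; sellers' price rises by Ps − P* = 160 − 149 = 11.
So producers capture 11/23 = 11/23 of each unit of subsidy.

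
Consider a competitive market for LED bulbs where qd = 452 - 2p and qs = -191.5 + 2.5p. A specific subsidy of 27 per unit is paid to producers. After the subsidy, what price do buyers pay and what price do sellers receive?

Buyers pay 128; sellers receive 155

Pre-subsidy: 452 - 2p = -191.5 + 2.5p gives p* = 143, q* = 166.
With the subsidy, sellers receive ps = pb + 27 for each unit, where pb is the price buyers pay.
Supply in terms of pb becomes qs = -191.5 + 2.5(pb + 27) = -124 + 2.5pb. Setting this equal to demand: 452 - 2pb = -124 + 2.5pb, so pb = 128.
Sellers receive ps = 128 + 27 = 155; q' = 452 − 2·128 = 196.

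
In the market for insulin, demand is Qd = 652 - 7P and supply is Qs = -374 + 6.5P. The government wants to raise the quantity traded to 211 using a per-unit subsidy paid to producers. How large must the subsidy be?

At Q = 211, invert demand for the buyer price: Pb = (652 − 211)/7 = 63; invert supply for the seller price: Ps = (211 − (-374))/6.5 = 90.
The subsidy must fill the gap: s = Ps − Pb = 90 − 63 = 27.

Required subsidy s = 27 per unit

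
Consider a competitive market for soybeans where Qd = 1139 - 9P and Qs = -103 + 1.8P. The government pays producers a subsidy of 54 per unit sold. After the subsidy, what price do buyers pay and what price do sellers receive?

Buyers pay 106; sellers receive 160

Pre-subsidy: 1139 - 9P = -103 + 1.8P gives P* = 115, Q* = 104.
With the subsidy, sellers receive Ps = Pb + 54 for each unit, where Pb is the price buyers pay.
Supply in terms of Pb becomes Qs = -103 + 1.8(Pb + 54) = -5.8 + 1.8Pb. Setting this equal to demand: 1139 - 9Pb = -5.8 + 1.8Pb, so Pb = 106.
Sellers receive Ps = 106 + 54 = 160; Q' = 1139 − 9·106 = 185.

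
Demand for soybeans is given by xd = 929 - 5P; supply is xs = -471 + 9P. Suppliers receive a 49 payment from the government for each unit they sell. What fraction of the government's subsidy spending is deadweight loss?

Pre-subsidy: 929 - 5P = -471 + 9P gives P* = 100, x* = 429.
With the subsidy, sellers receive Ps = Pb + 49 for each unit, where Pb is the price buyers pay.
Supply in terms of Pb becomes xs = -471 + 9(Pb + 49) = -30 + 9Pb. Setting this equal to demand: 929 - 5Pb = -30 + 9Pb, so Pb = 68.5.
Sellers receive Ps = 68.5 + 49 = 117.5; x' = 929 − 5·68.5 = 586.5.
ΔCS = ½(429 + 586.5)(100 − 68.5) = 15994.125; ΔPS = ½(429 + 586.5)(117.5 − 100) = 8885.625.
Government spending = 49 × 586.5 = 28738.5.
DWL = ½ × 49 × (586.5 − 429) = 3858.75; fraction = 3858.75 / 28738.5 = 105/782.

DWL / government spending = 105/782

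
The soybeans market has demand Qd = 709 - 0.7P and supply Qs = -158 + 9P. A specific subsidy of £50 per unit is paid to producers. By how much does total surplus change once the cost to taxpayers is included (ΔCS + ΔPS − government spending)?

Net change in total surplus = -78750/97

Pre-subsidy: 709 - 0.7P = -158 + 9P gives P* = 8670/97, Q* = 62704/97.
With the subsidy, sellers receive Ps = Pb + 50 for each unit, where Pb is the price buyers pay.
Supply in terms of Pb becomes Qs = -158 + 9(Pb + 50) = 292 + 9Pb. Setting this equal to demand: 709 - 0.7Pb = 292 + 9Pb, so Pb = 4170/97.
Sellers receive Ps = 4170/97 + 50 = 9020/97; Q' = 709 − 0.7·(4170/97) = 65854/97.
ΔCS = ½(62704/97 + 65854/97)(8670/97 − 4170/97) = 289255500/9409; ΔPS = ½(62704/97 + 65854/97)(9020/97 − 8670/97) = 22497650/9409.
Government spending = 50 × 65854/97 = 3292700/97.
Net change = 289255500/9409 + 22497650/9409 − 3292700/97 = -78750/97. The loss equals the DWL triangle ½·50·3150/97.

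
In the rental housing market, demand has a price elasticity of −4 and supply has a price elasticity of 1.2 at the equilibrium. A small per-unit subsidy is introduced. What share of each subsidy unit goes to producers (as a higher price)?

Producer share = 10/13

For a small subsidy around the equilibrium, the benefit split depends on the relative slopes, which at a point are proportional to the elasticities.
Buyer share = εs/(εs + |εd|) = 1.2/(1.2 + 4) = 3/13; seller share = |εd|/(εs + |εd|) = 10/13.
So producers capture 10/13 of the subsidy.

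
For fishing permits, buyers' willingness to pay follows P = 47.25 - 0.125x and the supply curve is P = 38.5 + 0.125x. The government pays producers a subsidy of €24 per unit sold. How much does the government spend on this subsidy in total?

Government cost = €3144

Pre-subsidy: 47.25 - 0.125x = 38.5 + 0.125x gives x* = 35 and P* = 42.875.
With the subsidy, sellers receive Ps = Pb + 24 for each unit, where Pb is the price buyers pay.
On the curves, Pb = 47.25 - 0.125x and Ps = 38.5 + 0.125x; the wedge Ps − Pb = 24 gives 38.5 + 0.125x − (47.25 - 0.125x) = 24, so x' = 131.
Then Pb = 47.25 − 0.125·131 = 30.875 and Ps = 38.5 + 0.125·131 = 54.875.
Government outlay = subsidy × quantity = 24 × 131 = 3144.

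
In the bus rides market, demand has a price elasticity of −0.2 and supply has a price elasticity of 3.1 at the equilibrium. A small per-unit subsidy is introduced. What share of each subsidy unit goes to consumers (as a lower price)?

For a small subsidy around the equilibrium, the benefit split depends on the relative slopes, which at a point are proportional to the elasticities.
Buyer share = εs/(εs + |εd|) = 3.1/(3.1 + 0.2) = 31/33; seller share = |εd|/(εs + |εd|) = 2/33.

Consumer share = 31/33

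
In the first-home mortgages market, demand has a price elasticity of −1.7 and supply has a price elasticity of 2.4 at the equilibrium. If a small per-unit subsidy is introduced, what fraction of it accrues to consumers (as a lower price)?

For a small subsidy around the equilibrium, the benefit split depends on the relative slopes, which at a point are proportional to the elasticities.
Buyer share = εs/(εs + |εd|) = 2.4/(2.4 + 1.7) = 24/41; seller share = |εd|/(εs + |εd|) = 17/41.

Consumer share = 24/41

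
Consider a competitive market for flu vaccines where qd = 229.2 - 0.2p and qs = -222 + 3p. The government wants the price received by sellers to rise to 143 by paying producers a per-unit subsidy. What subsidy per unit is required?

Required subsidy s = 32 per unit

At a seller price of 143, quantity supplied is -222 + 3·143 = 207.
Buyers absorb 207 only when they pay pb with 229.2 − 0.2·pb = 207, i.e. pb = 111.
s = ps − pb = 143 − 111 = 32.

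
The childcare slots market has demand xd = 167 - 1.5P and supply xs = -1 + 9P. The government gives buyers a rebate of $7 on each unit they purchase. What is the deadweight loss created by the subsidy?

Deadweight loss = $31.5

Pre-subsidy: 167 - 1.5P = -1 + 9P gives P* = 16, x* = 143.
With the rebate, buyers effectively pay Pb = Ps − 7, where Ps is the price sellers receive.
Demand in terms of Ps becomes xd = 167 − 1.5(Ps − 7) = 177.5 - 1.5Ps. Setting this equal to supply: 177.5 - 1.5Ps = -1 + 9Ps, so Ps = 17.
Buyers pay Pb = 17 − 7 = 10; x' = -1 + 9·17 = 152.
The subsidy expands output by 152 − 143 = 9 past the efficient level; on those units the gap between marginal cost and willingness to pay runs from 0 up to 7.
DWL = ½ × 7 × 9 = 31.5.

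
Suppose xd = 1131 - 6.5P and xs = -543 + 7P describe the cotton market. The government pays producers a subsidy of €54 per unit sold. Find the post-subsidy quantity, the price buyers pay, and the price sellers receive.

Pre-subsidy: 1131 - 6.5P = -543 + 7P gives P* = 124, x* = 325.
With the subsidy, sellers receive Ps = Pb + 54 for each unit, where Pb is the price buyers pay.
Supply in terms of Pb becomes xs = -543 + 7(Pb + 54) = -165 + 7Pb. Setting this equal to demand: 1131 - 6.5Pb = -165 + 7Pb, so Pb = 96.
Sellers receive Ps = 96 + 54 = 150; x' = 1131 − 6.5·96 = 507.

x' = 507; buyers pay €96; sellers receive €150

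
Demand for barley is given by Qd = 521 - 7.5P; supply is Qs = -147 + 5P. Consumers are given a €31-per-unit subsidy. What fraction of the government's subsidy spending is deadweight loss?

DWL / government spending = 465/2132

Pre-subsidy: 521 - 7.5P = -147 + 5P gives P* = 53.44, Q* = 120.2.
With the rebate, buyers effectively pay Pb = Ps − 31, where Ps is the price sellers receive.
Demand in terms of Ps becomes Qd = 521 − 7.5(Ps − 31) = 753.5 - 7.5Ps. Setting this equal to supply: 753.5 - 7.5Ps = -147 + 5Ps, so Ps = 72.04.
Buyers pay Pb = 72.04 − 31 = 41.04; Q' = -147 + 5·72.04 = 213.2.
ΔCS = ½(120.2 + 213.2)(53.44 − 41.04) = 2067.08; ΔPS = ½(120.2 + 213.2)(72.04 − 53.44) = 3100.62.
Government spending = 31 × 213.2 = 6609.2.
DWL = ½ × 31 × (213.2 − 120.2) = 1441.5; fraction = 1441.5 / 6609.2 = 465/2132.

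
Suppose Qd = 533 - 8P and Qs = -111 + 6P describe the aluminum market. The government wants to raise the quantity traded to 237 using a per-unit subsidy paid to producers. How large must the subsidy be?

At Q = 237, invert demand for the buyer price: Pb = (533 − 237)/8 = 37; invert supply for the seller price: Ps = (237 − (-111))/6 = 58.
The subsidy must fill the gap: s = Ps − Pb = 58 − 37 = 21.

Required subsidy s = 21 per unit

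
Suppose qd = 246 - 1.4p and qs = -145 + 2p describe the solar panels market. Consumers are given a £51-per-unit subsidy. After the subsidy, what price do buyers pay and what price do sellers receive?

Pre-subsidy: 246 - 1.4p = -145 + 2p gives p* = 115, q* = 85.
With the rebate, buyers effectively pay pb = ps − 51, where ps is the price sellers receive.
Demand in terms of ps becomes qd = 246 − 1.4(ps − 51) = 317.4 - 1.4ps. Setting this equal to supply: 317.4 - 1.4ps = -145 + 2ps, so ps = 136.
Buyers pay pb = 136 − 51 = 85; q' = -145 + 2·136 = 127.

Buyers pay £85; sellers receive £136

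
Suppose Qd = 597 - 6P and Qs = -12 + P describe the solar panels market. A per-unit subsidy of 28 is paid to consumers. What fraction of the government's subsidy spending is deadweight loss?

DWL / government spending = 4/33

Pre-subsidy: 597 - 6P = -12 + P gives P* = 87, Q* = 75.
With the rebate, buyers effectively pay Pb = Ps − 28, where Ps is the price sellers receive.
Demand in terms of Ps becomes Qd = 597 − 6(Ps − 28) = 765 - 6Ps. Setting this equal to supply: 765 - 6Ps = -12 + Ps, so Ps = 111.
Buyers pay Pb = 111 − 28 = 83; Q' = -12 + 1·111 = 99.
ΔCS = ½(75 + 99)(87 − 83) = 348; ΔPS = ½(75 + 99)(111 − 87) = 2088.
Government spending = 28 × 99 = 2772.
DWL = ½ × 28 × (99 − 75) = 336; fraction = 336 / 2772 = 4/33.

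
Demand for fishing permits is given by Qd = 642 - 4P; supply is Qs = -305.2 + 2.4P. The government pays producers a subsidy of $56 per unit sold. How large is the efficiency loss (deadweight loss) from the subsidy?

Deadweight loss = $2352

Pre-subsidy: 642 - 4P = -305.2 + 2.4P gives P* = 148, Q* = 50.
With the subsidy, sellers receive Ps = Pb + 56 for each unit, where Pb is the price buyers pay.
Supply in terms of Pb becomes Qs = -305.2 + 2.4(Pb + 56) = -170.8 + 2.4Pb. Setting this equal to demand: 642 - 4Pb = -170.8 + 2.4Pb, so Pb = 127.
Sellers receive Ps = 127 + 56 = 183; Q' = 642 − 4·127 = 134.
The subsidy expands output by 134 − 50 = 84 past the efficient level; on those units the gap between marginal cost and willingness to pay runs from 0 up to 56.
DWL = ½ × 56 × 84 = 2352.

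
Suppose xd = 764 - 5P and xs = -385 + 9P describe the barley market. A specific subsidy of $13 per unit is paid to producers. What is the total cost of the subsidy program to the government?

Government cost = 35984/7

Pre-subsidy: 764 - 5P = -385 + 9P gives P* = 1149/14, x* = 4951/14.
With the subsidy, sellers receive Ps = Pb + 13 for each unit, where Pb is the price buyers pay.
Supply in terms of Pb becomes xs = -385 + 9(Pb + 13) = -268 + 9Pb. Setting this equal to demand: 764 - 5Pb = -268 + 9Pb, so Pb = 516/7.
Sellers receive Ps = 516/7 + 13 = 607/7; x' = 764 − 5·(516/7) = 2768/7.
Government outlay = subsidy × quantity = 13 × 2768/7 = 35984/7.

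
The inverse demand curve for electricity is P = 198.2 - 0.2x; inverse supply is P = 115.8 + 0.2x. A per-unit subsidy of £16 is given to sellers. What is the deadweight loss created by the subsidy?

Pre-subsidy: 198.2 - 0.2x = 115.8 + 0.2x gives x* = 206 and P* = 157.
With the subsidy, sellers receive Ps = Pb + 16 for each unit, where Pb is the price buyers pay.
On the curves, Pb = 198.2 - 0.2x and Ps = 115.8 + 0.2x; the wedge Ps − Pb = 16 gives 115.8 + 0.2x − (198.2 - 0.2x) = 16, so x' = 246.
Then Pb = 198.2 − 0.2·246 = 149 and Ps = 115.8 + 0.2·246 = 165.
The subsidy expands output by 246 − 206 = 40 past the efficient level; on those units the gap between marginal cost and willingness to pay runs from 0 up to 16.
DWL = ½ × 16 × 40 = 320.

Deadweight loss = £320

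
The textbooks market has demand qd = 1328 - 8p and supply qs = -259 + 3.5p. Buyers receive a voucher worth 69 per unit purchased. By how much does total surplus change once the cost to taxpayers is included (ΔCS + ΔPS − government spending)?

Pre-subsidy: 1328 - 8p = -259 + 3.5p gives p* = 138, q* = 224.
With the rebate, buyers effectively pay pb = ps − 69, where ps is the price sellers receive.
Demand in terms of ps becomes qd = 1328 − 8(ps − 69) = 1880 - 8ps. Setting this equal to supply: 1880 - 8ps = -259 + 3.5ps, so ps = 186.
Buyers pay pb = 186 − 69 = 117; q' = -259 + 3.5·186 = 392.
ΔCS = ½(224 + 392)(138 − 117) = 6468; ΔPS = ½(224 + 392)(186 − 138) = 14784.
Government spending = 69 × 392 = 27048.
Net change = 6468 + 14784 − 27048 = -5796. The loss equals the DWL triangle ½·69·168.

Net change in total surplus = -5796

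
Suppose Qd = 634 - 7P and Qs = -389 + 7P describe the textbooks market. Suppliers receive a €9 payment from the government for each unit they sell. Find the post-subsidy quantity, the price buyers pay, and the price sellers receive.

Q' = 154; buyers pay 480/7; sellers receive 543/7

Pre-subsidy: 634 - 7P = -389 + 7P gives P* = 1023/14, Q* = 122.5.
With the subsidy, sellers receive Ps = Pb + 9 for each unit, where Pb is the price buyers pay.
Supply in terms of Pb becomes Qs = -389 + 7(Pb + 9) = -326 + 7Pb. Setting this equal to demand: 634 - 7Pb = -326 + 7Pb, so Pb = 480/7.
Sellers receive Ps = 480/7 + 9 = 543/7; Q' = 634 − 7·(480/7) = 154.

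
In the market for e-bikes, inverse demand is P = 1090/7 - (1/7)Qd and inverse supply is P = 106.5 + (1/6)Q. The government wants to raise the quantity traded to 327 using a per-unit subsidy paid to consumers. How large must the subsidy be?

Required subsidy s = 52 per unit

At Q = 327, from the demand curve buyers pay Pb = 1090/7 − (1/7)·327 = 109; from the supply curve sellers need Ps = 106.5 + (1/6)·327 = 161.
The subsidy must fill the gap: s = Ps − Pb = 161 − 109 = 52.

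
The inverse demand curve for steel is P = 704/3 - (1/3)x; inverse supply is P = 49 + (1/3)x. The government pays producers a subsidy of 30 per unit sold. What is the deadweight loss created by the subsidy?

Pre-subsidy: 704/3 - (1/3)x = 49 + (1/3)x gives x* = 278.5 and P* = 851/6.
With the subsidy, sellers receive Ps = Pb + 30 for each unit, where Pb is the price buyers pay.
On the curves, Pb = 704/3 - (1/3)x and Ps = 49 + (1/3)x; the wedge Ps − Pb = 30 gives 49 + (1/3)x − (704/3 - (1/3)x) = 30, so x' = 323.5.
Then Pb = 704/3 − (1/3)·323.5 = 761/6 and Ps = 49 + (1/3)·323.5 = 941/6.
The subsidy expands output by 323.5 − 278.5 = 45 past the efficient level; on those units the gap between marginal cost and willingness to pay runs from 0 up to 30.
DWL = ½ × 30 × 45 = 675.

Deadweight loss = 675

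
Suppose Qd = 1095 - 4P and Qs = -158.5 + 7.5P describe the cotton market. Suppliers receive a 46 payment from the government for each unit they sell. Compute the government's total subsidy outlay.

Pre-subsidy: 1095 - 4P = -158.5 + 7.5P gives P* = 109, Q* = 659.
With the subsidy, sellers receive Ps = Pb + 46 for each unit, where Pb is the price buyers pay.
Supply in terms of Pb becomes Qs = -158.5 + 7.5(Pb + 46) = 186.5 + 7.5Pb. Setting this equal to demand: 1095 - 4Pb = 186.5 + 7.5Pb, so Pb = 79.
Sellers receive Ps = 79 + 46 = 125; Q' = 1095 − 4·79 = 779.
Government outlay = subsidy × quantity = 46 × 779 = 35834.

Government cost = 35834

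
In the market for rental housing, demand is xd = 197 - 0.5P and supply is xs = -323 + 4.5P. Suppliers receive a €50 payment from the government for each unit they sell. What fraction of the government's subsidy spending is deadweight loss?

Pre-subsidy: 197 - 0.5P = -323 + 4.5P gives P* = 104, x* = 145.
With the subsidy, sellers receive Ps = Pb + 50 for each unit, where Pb is the price buyers pay.
Supply in terms of Pb becomes xs = -323 + 4.5(Pb + 50) = -98 + 4.5Pb. Setting this equal to demand: 197 - 0.5Pb = -98 + 4.5Pb, so Pb = 59.
Sellers receive Ps = 59 + 50 = 109; x' = 197 − 0.5·59 = 167.5.
ΔCS = ½(145 + 167.5)(104 − 59) = 7031.25; ΔPS = ½(145 + 167.5)(109 − 104) = 781.25.
Government spending = 50 × 167.5 = 8375.
DWL = ½ × 50 × (167.5 − 145) = 562.5; fraction = 562.5 / 8375 = 9/134.

DWL / government spending = 9/134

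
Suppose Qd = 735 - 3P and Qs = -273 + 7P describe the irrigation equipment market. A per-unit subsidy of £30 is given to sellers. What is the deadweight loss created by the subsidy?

Pre-subsidy: 735 - 3P = -273 + 7P gives P* = 100.8, Q* = 432.6.
With the subsidy, sellers receive Ps = Pb + 30 for each unit, where Pb is the price buyers pay.
Supply in terms of Pb becomes Qs = -273 + 7(Pb + 30) = -63 + 7Pb. Setting this equal to demand: 735 - 3Pb = -63 + 7Pb, so Pb = 79.8.
Sellers receive Ps = 79.8 + 30 = 109.8; Q' = 735 − 3·79.8 = 495.6.
The subsidy expands output by 495.6 − 432.6 = 63 past the efficient level; on those units the gap between marginal cost and willingness to pay runs from 0 up to 30.
DWL = ½ × 30 × 63 = 945.

Deadweight loss = £945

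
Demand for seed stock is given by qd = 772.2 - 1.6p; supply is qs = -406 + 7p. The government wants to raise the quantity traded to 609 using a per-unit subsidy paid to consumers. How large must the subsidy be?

Required subsidy s = 43 per unit

At q = 609, invert demand for the buyer price: pb = (772.2 − 609)/1.6 = 102; invert supply for the seller price: ps = (609 − (-406))/7 = 145.
The subsidy must fill the gap: s = ps − pb = 145 − 102 = 43.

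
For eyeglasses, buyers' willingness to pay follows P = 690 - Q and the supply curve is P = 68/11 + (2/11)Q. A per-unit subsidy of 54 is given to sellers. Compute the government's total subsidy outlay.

Government cost = 438264/13

Pre-subsidy: 690 - Q = 68/11 + (2/11)Q gives Q* = 7522/13 and P* = 1448/13.
With the subsidy, sellers receive Ps = Pb + 54 for each unit, where Pb is the price buyers pay.
On the curves, Pb = 690 - Q and Ps = 68/11 + (2/11)Q; the wedge Ps − Pb = 54 gives 68/11 + (2/11)Q − (690 - Q) = 54, so Q' = 8116/13.
Then Pb = 690 − 1·(8116/13) = 854/13 and Ps = 68/11 + (2/11)·(8116/13) = 1556/13.
Government outlay = subsidy × quantity = 54 × 8116/13 = 438264/13.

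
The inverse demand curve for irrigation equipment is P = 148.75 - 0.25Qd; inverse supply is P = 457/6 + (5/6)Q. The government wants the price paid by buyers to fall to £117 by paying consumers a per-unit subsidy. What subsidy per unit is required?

Required subsidy s = £65 per unit

At a buyer price of 117, quantity demanded is 595 − 4·117 = 127.
Sellers supply 127 only when they receive Ps = 457/6 + (5/6)·127 = 182.
s = Ps − Pb = 182 − 117 = 65.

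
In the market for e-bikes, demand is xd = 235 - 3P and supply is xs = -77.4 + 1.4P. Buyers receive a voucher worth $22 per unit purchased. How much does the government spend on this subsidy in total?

Pre-subsidy: 235 - 3P = -77.4 + 1.4P gives P* = 71, x* = 22.
With the rebate, buyers effectively pay Pb = Ps − 22, where Ps is the price sellers receive.
Demand in terms of Ps becomes xd = 235 − 3(Ps − 22) = 301 - 3Ps. Setting this equal to supply: 301 - 3Ps = -77.4 + 1.4Ps, so Ps = 86.
Buyers pay Pb = 86 − 22 = 64; x' = -77.4 + 1.4·86 = 43.
Government outlay = subsidy × quantity = 22 × 43 = 946.

Government cost = $946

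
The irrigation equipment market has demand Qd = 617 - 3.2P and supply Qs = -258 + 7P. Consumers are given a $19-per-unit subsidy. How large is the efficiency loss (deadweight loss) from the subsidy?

Deadweight loss = 20216/51

Pre-subsidy: 617 - 3.2P = -258 + 7P gives P* = 4375/51, Q* = 17467/51.
With the rebate, buyers effectively pay Pb = Ps − 19, where Ps is the price sellers receive.
Demand in terms of Ps becomes Qd = 617 − 3.2(Ps − 19) = 677.8 - 3.2Ps. Setting this equal to supply: 677.8 - 3.2Ps = -258 + 7Ps, so Ps = 4679/51.
Buyers pay Pb = 4679/51 − 19 = 3710/51; Q' = -258 + 7·(4679/51) = 19595/51.
The subsidy expands output by 19595/51 − 17467/51 = 2128/51 past the efficient level; on those units the gap between marginal cost and willingness to pay runs from 0 up to 19.
DWL = ½ × 19 × 2128/51 = 20216/51.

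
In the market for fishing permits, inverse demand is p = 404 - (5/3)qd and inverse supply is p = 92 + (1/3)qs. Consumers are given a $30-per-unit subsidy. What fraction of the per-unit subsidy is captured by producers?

Producer share = 1/6

Pre-subsidy: 404 - (5/3)q = 92 + (1/3)q gives q* = 156 and p* = 144.
With the rebate, buyers effectively pay pb = ps − 30, where ps is the price sellers receive.
On the curves, pb = 404 - (5/3)q and ps = 92 + (1/3)q; the wedge ps − pb = 30 gives 92 + (1/3)q − (404 - (5/3)q) = 30, so q' = 171.
Then pb = 404 − (5/3)·171 = 119 and ps = 92 + (1/3)·171 = 149.
Buyers' price falls by p* − pb = 144 − 119 = 25; sellers' price rises by ps − p* = 149 − 144 = 5.
So producers capture 5/30 = 1/6 of each unit of subsidy.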